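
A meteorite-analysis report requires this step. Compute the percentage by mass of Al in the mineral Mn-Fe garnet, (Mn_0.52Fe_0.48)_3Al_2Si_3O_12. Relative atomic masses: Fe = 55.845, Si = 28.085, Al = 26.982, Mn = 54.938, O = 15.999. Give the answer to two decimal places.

Formula mass = 1.56*54.938 + 1.44*55.845 + 2*26.982 + 3*28.085 + 12*15.999 = 496.327 g/mol, of which 53.964 g is Al.
So Al makes up 53.964/496.327 = 0.1087 of the mass, i.e. 10.87%.

10.87 wt%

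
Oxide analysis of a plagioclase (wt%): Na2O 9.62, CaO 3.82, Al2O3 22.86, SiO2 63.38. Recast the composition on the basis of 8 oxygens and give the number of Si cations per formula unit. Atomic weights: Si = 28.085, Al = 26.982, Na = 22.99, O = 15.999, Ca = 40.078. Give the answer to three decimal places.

Na2O (M=61.979): mol = 0.15521; Na = 0.31042, O = 0.15521.
CaO (M=56.077): mol = 0.06812; Ca = 0.06812, O = 0.06812.
Al2O3 (M=101.961): mol = 0.22420; Al = 0.44840, O = 0.67260.
SiO2 (M=60.083): mol = 1.05487; Si = 1.05487, O = 2.10974.
ΣO = 3.00567; factor = 8/ΣO = 2.66164.
Si apfu = 1.05487 × 2.66164 = 2.808.

2.808 Si apfu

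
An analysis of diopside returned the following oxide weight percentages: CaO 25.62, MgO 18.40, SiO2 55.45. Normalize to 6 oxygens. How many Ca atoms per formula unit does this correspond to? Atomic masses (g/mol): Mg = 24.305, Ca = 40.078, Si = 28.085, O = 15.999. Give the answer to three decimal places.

0.993 Ca apfu

CaO (M=56.077): mol = 0.45687; Ca = 0.45687, O = 0.45687.
MgO (M=40.304): mol = 0.45653; Mg = 0.45653, O = 0.45653.
SiO2 (M=60.083): mol = 0.92289; Si = 0.92289, O = 1.84578.
ΣO = 2.75918; factor = 6/ΣO = 2.17456.
Ca apfu = 0.45687 × 2.17456 = 0.993.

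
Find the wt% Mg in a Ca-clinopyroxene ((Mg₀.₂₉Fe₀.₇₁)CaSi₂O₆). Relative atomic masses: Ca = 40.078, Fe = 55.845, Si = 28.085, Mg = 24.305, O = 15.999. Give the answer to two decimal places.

2.95 mass %

Molar mass of (Mg₀.₂₉Fe₀.₇₁)CaSi₂O₆: 0.29*24.305 + 0.71*55.845 + 1*40.078 + 2*28.085 + 6*15.999 = 238.940 g/mol.
Mass of Mg per formula unit: 0.29 × 24.305 = 7.048 g.
Weight fraction Mg = 7.048 / 238.940 = 0.0295.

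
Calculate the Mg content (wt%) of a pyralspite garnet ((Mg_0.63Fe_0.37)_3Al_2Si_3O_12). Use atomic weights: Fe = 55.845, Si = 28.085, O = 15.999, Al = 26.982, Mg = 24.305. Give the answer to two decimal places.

10.48 wt%

Molar mass of (Mg_0.63Fe_0.37)_3Al_2Si_3O_12: 1.89*24.305 + 1.11*55.845 + 2*26.982 + 3*28.085 + 12*15.999 = 438.131 g/mol.
Mass of Mg per formula unit: 1.89 × 24.305 = 45.936 g.
Weight fraction Mg = 45.936 / 438.131 = 0.1048.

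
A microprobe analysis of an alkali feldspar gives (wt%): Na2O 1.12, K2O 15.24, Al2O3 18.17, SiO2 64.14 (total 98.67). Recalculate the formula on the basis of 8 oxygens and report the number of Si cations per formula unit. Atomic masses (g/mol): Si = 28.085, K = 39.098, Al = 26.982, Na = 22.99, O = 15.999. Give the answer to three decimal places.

Na2O (M=61.979): mol = 0.01807; Na = 0.03614, O = 0.01807.
K2O (M=94.195): mol = 0.16179; K = 0.32358, O = 0.16179.
Al2O3 (M=101.961): mol = 0.17821; Al = 0.35642, O = 0.53463.
SiO2 (M=60.083): mol = 1.06752; Si = 1.06752, O = 2.13504.
ΣO = 2.84953; factor = 8/ΣO = 2.80748.
Si apfu = 1.06752 × 2.80748 = 2.997.

2.997 Si apfu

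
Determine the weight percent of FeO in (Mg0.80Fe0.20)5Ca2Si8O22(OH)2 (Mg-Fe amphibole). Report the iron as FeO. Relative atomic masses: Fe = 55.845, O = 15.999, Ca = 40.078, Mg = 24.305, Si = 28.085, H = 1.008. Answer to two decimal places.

Formula mass = 843.893 g/mol.
1 Fe → 1.0000 mol FeO per formula unit; M(FeO) = 71.844, so FeO mass = 71.844 g.
71.844/843.893 × 100 = 8.51 wt%.

8.51 wt%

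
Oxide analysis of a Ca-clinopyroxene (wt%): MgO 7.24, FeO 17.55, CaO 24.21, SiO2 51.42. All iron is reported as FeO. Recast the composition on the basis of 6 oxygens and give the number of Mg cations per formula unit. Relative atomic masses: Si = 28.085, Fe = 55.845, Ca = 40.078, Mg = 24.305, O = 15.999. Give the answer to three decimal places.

0.420 Mg apfu

MgO (M=40.304): mol = 0.17963; Mg = 0.17963, O = 0.17963.
FeO (M=71.844): mol = 0.24428; Fe = 0.24428, O = 0.24428.
CaO (M=56.077): mol = 0.43173; Ca = 0.43173, O = 0.43173.
SiO2 (M=60.083): mol = 0.85582; Si = 0.85582, O = 1.71164.
ΣO = 2.56728; factor = 6/ΣO = 2.33710.
Mg apfu = 0.17963 × 2.33710 = 0.420.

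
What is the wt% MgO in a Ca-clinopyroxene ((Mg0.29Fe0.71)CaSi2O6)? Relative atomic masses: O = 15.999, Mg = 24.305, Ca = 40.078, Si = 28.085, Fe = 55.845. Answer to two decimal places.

4.89 wt%

M((Mg0.29Fe0.71)CaSi2O6) = 238.940 g/mol; M(MgO) = 40.304 g/mol.
Moles MgO per formula unit = 0.29 Mg ÷ 1 = 0.2900.
MgO fraction = (0.2900 × 40.304) / 238.940 = 11.688/238.940 = 0.0489.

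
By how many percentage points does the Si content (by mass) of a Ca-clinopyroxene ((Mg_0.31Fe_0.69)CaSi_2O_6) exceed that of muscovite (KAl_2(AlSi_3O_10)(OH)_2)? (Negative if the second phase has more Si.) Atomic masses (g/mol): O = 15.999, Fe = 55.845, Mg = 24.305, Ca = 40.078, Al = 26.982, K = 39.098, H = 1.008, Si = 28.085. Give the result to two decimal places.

First mineral: 56.170 g Si in 238.310 g formula = 23.57 wt% Si.
Second mineral: 84.255 g Si in 398.303 g formula = 21.15 wt% Si.
23.57% − 21.15% gives a difference of 2.42 percentage points.

2.42 percentage points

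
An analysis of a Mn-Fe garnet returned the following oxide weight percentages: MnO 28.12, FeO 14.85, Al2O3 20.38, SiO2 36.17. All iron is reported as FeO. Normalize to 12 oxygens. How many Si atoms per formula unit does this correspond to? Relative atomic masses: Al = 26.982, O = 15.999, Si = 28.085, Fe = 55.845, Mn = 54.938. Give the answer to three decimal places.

MnO: 28.12/70.937 = 0.39641 mol → 0.39641 mol Mn, 0.39641 mol O.
FeO: 14.85/71.844 = 0.20670 mol → 0.20670 mol Fe, 0.20670 mol O.
Al2O3: 20.38/101.961 = 0.19988 mol → 0.39976 mol Al, 0.59964 mol O.
SiO2: 36.17/60.083 = 0.60200 mol → 0.60200 mol Si, 1.20400 mol O.
Total oxygen = 2.40675 mol. Normalization factor = 12/2.40675 = 4.98598.
Si per 12 O = 0.60200 × 4.98598 = 3.002.

3.002 Si apfu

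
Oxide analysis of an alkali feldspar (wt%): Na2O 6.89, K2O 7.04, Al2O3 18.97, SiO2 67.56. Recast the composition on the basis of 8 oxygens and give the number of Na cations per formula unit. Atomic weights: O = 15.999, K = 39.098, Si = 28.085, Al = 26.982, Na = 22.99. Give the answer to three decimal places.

6.89 wt% Na2O ÷ 61.979 g/mol = 0.11117 mol, giving 0.22234 Na and 0.11117 O.
7.04 wt% K2O ÷ 94.195 g/mol = 0.07474 mol, giving 0.14948 K and 0.07474 O.
18.97 wt% Al2O3 ÷ 101.961 g/mol = 0.18605 mol, giving 0.37210 Al and 0.55815 O.
67.56 wt% SiO2 ÷ 60.083 g/mol = 1.12444 mol, giving 1.12444 Si and 2.24888 O.
Oxygen sums to 2.99294; scaling by 8/2.99294 = 2.67296 puts the formula on 8 O.
Na: 0.22234 × 2.67296 = 0.594 atoms per formula unit.

0.594 Na apfu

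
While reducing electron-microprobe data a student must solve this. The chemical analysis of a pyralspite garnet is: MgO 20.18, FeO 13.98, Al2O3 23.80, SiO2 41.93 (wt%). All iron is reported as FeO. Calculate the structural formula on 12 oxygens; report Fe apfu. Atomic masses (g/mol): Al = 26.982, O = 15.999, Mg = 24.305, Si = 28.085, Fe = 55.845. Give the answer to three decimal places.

MgO: 20.18/40.304 = 0.50069 mol → 0.50069 mol Mg, 0.50069 mol O.
FeO: 13.98/71.844 = 0.19459 mol → 0.19459 mol Fe, 0.19459 mol O.
Al2O3: 23.80/101.961 = 0.23342 mol → 0.46684 mol Al, 0.70026 mol O.
SiO2: 41.93/60.083 = 0.69787 mol → 0.69787 mol Si, 1.39574 mol O.
Total oxygen = 2.79128 mol. Normalization factor = 12/2.79128 = 4.29910.
Fe per 12 O = 0.19459 × 4.29910 = 0.837.

0.837 Fe apfu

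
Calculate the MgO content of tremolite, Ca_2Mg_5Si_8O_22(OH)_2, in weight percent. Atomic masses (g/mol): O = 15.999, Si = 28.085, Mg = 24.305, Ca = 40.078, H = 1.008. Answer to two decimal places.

Formula mass = 812.353 g/mol.
5 Mg → 5.0000 mol MgO per formula unit; M(MgO) = 40.304, so MgO mass = 201.520 g.
201.520/812.353 × 100 = 24.81 wt%.

24.81 wt%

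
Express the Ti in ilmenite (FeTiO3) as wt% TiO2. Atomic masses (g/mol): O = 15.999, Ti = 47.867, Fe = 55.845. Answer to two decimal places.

52.64 wt%

Molar mass of FeTiO3 = 1·55.845 + 1·47.867 + 3·15.999 = 151.709 g/mol.
Each formula unit contains 1 Ti, equivalent to 1/1 = 1.0000 mol TiO2.
M(TiO2) = 1×47.867 + 2×15.999 = 79.865 g/mol.
Mass of TiO2 per formula unit = 1.0000 × 79.865 = 79.865 g.
TiO2 wt% = 79.865 / 151.709 × 100 = 52.64%.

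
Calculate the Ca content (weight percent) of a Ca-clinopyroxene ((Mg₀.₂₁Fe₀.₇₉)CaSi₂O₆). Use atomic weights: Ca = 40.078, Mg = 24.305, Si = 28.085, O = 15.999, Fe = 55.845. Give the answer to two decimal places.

M((Mg₀.₂₁Fe₀.₇₉)CaSi₂O₆) = 241.464 g/mol.
Ca contributes 1 × 40.078 = 40.078 g per mole.
40.078/241.464 = 0.1660 → 16.60%.

16.60 weight percent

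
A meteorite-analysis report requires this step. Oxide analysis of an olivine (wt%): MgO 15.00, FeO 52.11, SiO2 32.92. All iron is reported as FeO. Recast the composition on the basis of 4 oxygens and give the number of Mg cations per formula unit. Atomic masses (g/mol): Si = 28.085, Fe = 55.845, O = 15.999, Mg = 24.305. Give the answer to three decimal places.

MgO (M=40.304): mol = 0.37217; Mg = 0.37217, O = 0.37217.
FeO (M=71.844): mol = 0.72532; Fe = 0.72532, O = 0.72532.
SiO2 (M=60.083): mol = 0.54791; Si = 0.54791, O = 1.09582.
ΣO = 2.19331; factor = 4/ΣO = 1.82373.
Mg apfu = 0.37217 × 1.82373 = 0.679.

0.679 Mg apfu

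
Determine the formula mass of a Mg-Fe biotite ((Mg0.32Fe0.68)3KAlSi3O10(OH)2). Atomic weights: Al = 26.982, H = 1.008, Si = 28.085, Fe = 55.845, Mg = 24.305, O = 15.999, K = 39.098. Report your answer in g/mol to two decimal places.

M = 0.96*24.305 + 2.04*55.845 + 1*39.098 + 1*26.982 + 3*28.085 + 12*15.999 + 2*1.008

481.60 g/mol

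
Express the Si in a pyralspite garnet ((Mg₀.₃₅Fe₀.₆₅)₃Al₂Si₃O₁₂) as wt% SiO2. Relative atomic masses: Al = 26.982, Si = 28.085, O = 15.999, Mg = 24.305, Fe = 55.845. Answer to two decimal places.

38.79 wt%

M((Mg₀.₃₅Fe₀.₆₅)₃Al₂Si₃O₁₂) = 464.625 g/mol; M(SiO2) = 60.083 g/mol.
Moles SiO2 per formula unit = 3 Si ÷ 1 = 3.0000.
SiO2 fraction = (3.0000 × 60.083) / 464.625 = 180.249/464.625 = 0.3879.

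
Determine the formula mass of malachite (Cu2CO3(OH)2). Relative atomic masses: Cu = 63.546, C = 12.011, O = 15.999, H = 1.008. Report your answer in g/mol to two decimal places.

221.11 g/mol

Cu: 2 × 63.546 = 127.0920
C: 1 × 12.011 = 12.0110
O: 5 × 15.999 = 79.9950
H: 2 × 1.008 = 2.0160
Summing the contributions gives the formula mass.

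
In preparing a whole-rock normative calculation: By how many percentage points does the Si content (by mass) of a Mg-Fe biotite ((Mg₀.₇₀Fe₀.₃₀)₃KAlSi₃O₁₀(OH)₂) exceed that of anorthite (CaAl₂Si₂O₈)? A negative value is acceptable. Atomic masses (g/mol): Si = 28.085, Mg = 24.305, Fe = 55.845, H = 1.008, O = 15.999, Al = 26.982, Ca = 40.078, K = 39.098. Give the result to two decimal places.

M((Mg₀.₇₀Fe₀.₃₀)₃KAlSi₃O₁₀(OH)₂) = 445.640 g/mol, so wt% Si = 84.255/445.640 × 100 = 18.91%.
M(CaAl₂Si₂O₈) = 278.204 g/mol, so wt% Si = 56.170/278.204 × 100 = 20.19%.
18.91 − 20.19 = -1.28 pp.

-1.28 percentage points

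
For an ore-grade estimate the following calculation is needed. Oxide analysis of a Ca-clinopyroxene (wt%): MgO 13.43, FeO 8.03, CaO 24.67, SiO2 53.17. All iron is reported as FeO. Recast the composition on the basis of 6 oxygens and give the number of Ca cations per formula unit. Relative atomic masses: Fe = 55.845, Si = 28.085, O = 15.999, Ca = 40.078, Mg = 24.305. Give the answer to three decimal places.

0.994 Ca apfu

13.43 wt% MgO ÷ 40.304 g/mol = 0.33322 mol, giving 0.33322 Mg and 0.33322 O.
8.03 wt% FeO ÷ 71.844 g/mol = 0.11177 mol, giving 0.11177 Fe and 0.11177 O.
24.67 wt% CaO ÷ 56.077 g/mol = 0.43993 mol, giving 0.43993 Ca and 0.43993 O.
53.17 wt% SiO2 ÷ 60.083 g/mol = 0.88494 mol, giving 0.88494 Si and 1.76988 O.
Oxygen sums to 2.65480; scaling by 6/2.65480 = 2.26006 puts the formula on 6 O.
Ca: 0.43993 × 2.26006 = 0.994 atoms per formula unit.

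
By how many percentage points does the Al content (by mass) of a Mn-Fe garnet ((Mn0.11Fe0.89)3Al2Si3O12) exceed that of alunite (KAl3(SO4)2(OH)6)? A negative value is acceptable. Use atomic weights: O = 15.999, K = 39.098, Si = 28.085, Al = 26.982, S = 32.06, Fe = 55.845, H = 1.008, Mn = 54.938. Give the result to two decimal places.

First mineral: 53.964 g Al in 497.443 g formula = 10.85 wt% Al.
Second mineral: 80.946 g Al in 414.198 g formula = 19.54 wt% Al.
10.85% − 19.54% gives a difference of -8.69 percentage points.

-8.69 percentage points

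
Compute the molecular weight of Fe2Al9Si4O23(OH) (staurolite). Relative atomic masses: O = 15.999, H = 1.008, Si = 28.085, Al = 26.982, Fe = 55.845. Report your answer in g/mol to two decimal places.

Fe: 2 × 55.845 = 111.6900
Al: 9 × 26.982 = 242.8380
Si: 4 × 28.085 = 112.3400
O: 24 × 15.999 = 383.9760
H: 1 × 1.008 = 1.0080
Summing the contributions gives the formula mass.

851.85 g/mol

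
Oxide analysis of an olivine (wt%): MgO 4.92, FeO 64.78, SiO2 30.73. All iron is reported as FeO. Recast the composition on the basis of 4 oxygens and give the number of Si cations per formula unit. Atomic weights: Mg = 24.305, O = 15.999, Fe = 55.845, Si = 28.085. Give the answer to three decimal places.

MgO (M=40.304): mol = 0.12207; Mg = 0.12207, O = 0.12207.
FeO (M=71.844): mol = 0.90168; Fe = 0.90168, O = 0.90168.
SiO2 (M=60.083): mol = 0.51146; Si = 0.51146, O = 1.02292.
ΣO = 2.04667; factor = 4/ΣO = 1.95439.
Si apfu = 0.51146 × 1.95439 = 1.000.

1.000 Si apfu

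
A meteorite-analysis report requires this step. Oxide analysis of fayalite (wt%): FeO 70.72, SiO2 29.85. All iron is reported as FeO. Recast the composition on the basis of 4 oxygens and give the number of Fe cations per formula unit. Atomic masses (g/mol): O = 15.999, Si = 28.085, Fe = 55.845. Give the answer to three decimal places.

1.991 Fe apfu

70.72 wt% FeO ÷ 71.844 g/mol = 0.98435 mol, giving 0.98435 Fe and 0.98435 O.
29.85 wt% SiO2 ÷ 60.083 g/mol = 0.49681 mol, giving 0.49681 Si and 0.99362 O.
Oxygen sums to 1.97797; scaling by 4/1.97797 = 2.02228 puts the formula on 4 O.
Fe: 0.98435 × 2.02228 = 1.991 atoms per formula unit.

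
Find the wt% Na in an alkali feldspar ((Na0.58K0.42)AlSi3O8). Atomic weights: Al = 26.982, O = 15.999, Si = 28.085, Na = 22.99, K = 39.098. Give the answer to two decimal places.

Formula mass = 0.58·22.99 + 0.42·39.098 + 1·26.982 + 3·28.085 + 8·15.999 = 268.984 g/mol, of which 13.334 g is Na.
So Na makes up 13.334/268.984 = 0.0496 of the mass, i.e. 4.96%.

4.96 weight percent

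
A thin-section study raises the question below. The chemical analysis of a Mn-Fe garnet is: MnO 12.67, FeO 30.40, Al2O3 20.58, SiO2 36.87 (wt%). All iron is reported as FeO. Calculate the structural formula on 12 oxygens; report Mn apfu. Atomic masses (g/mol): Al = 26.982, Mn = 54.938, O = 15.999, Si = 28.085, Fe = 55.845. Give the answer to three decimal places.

MnO (M=70.937): mol = 0.17861; Mn = 0.17861, O = 0.17861.
FeO (M=71.844): mol = 0.42314; Fe = 0.42314, O = 0.42314.
Al2O3 (M=101.961): mol = 0.20184; Al = 0.40368, O = 0.60552.
SiO2 (M=60.083): mol = 0.61365; Si = 0.61365, O = 1.22730.
ΣO = 2.43457; factor = 12/ΣO = 4.92900.
Mn apfu = 0.17861 × 4.92900 = 0.880.

0.880 Mn apfu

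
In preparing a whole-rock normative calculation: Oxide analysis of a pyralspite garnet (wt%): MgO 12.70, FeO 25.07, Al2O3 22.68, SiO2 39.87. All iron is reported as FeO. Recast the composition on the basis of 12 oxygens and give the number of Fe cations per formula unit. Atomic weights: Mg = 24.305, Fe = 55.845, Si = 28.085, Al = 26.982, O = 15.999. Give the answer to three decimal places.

1.575 Fe apfu

12.70 wt% MgO ÷ 40.304 g/mol = 0.31511 mol, giving 0.31511 Mg and 0.31511 O.
25.07 wt% FeO ÷ 71.844 g/mol = 0.34895 mol, giving 0.34895 Fe and 0.34895 O.
22.68 wt% Al2O3 ÷ 101.961 g/mol = 0.22244 mol, giving 0.44488 Al and 0.66732 O.
39.87 wt% SiO2 ÷ 60.083 g/mol = 0.66358 mol, giving 0.66358 Si and 1.32716 O.
Oxygen sums to 2.65854; scaling by 12/2.65854 = 4.51376 puts the formula on 12 O.
Fe: 0.34895 × 4.51376 = 1.575 atoms per formula unit.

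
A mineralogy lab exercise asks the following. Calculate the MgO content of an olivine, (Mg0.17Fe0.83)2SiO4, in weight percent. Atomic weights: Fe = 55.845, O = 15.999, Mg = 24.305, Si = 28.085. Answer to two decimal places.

M((Mg0.17Fe0.83)2SiO4) = 193.047 g/mol; M(MgO) = 40.304 g/mol.
Moles MgO per formula unit = 0.34 Mg ÷ 1 = 0.3400.
MgO fraction = (0.3400 × 40.304) / 193.047 = 13.703/193.047 = 0.0710.

7.10 wt%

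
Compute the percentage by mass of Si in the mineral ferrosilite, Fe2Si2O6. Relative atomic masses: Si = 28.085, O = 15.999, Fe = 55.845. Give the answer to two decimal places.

21.29 wt%

M(Fe2Si2O6) = 263.854 g/mol.
Si contributes 2 × 28.085 = 56.170 g per mole.
56.170/263.854 = 0.2129 → 21.29%.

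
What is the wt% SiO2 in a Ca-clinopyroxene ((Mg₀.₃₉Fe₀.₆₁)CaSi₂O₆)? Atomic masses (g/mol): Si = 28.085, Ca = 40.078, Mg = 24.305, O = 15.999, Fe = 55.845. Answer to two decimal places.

50.96 wt%

M((Mg₀.₃₉Fe₀.₆₁)CaSi₂O₆) = 235.786 g/mol; M(SiO2) = 60.083 g/mol.
Moles SiO2 per formula unit = 2 Si ÷ 1 = 2.0000.
SiO2 fraction = (2.0000 × 60.083) / 235.786 = 120.166/235.786 = 0.5096.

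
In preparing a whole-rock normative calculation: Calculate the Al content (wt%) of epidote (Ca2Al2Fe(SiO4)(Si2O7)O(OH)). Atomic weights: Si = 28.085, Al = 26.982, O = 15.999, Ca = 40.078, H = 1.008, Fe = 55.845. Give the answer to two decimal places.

M(Ca2Al2Fe(SiO4)(Si2O7)O(OH)) = 483.215 g/mol.
Al contributes 2 × 26.982 = 53.964 g per mole.
53.964/483.215 = 0.1117 → 11.17%.

11.17 wt%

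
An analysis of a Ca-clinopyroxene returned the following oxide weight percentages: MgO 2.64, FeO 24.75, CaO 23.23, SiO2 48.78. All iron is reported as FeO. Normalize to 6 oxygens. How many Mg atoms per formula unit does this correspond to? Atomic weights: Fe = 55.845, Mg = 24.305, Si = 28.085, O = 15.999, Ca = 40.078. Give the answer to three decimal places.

2.64 wt% MgO ÷ 40.304 g/mol = 0.06550 mol, giving 0.06550 Mg and 0.06550 O.
24.75 wt% FeO ÷ 71.844 g/mol = 0.34450 mol, giving 0.34450 Fe and 0.34450 O.
23.23 wt% CaO ÷ 56.077 g/mol = 0.41425 mol, giving 0.41425 Ca and 0.41425 O.
48.78 wt% SiO2 ÷ 60.083 g/mol = 0.81188 mol, giving 0.81188 Si and 1.62376 O.
Oxygen sums to 2.44801; scaling by 6/2.44801 = 2.45097 puts the formula on 6 O.
Mg: 0.06550 × 2.45097 = 0.161 atoms per formula unit.

0.161 Mg apfu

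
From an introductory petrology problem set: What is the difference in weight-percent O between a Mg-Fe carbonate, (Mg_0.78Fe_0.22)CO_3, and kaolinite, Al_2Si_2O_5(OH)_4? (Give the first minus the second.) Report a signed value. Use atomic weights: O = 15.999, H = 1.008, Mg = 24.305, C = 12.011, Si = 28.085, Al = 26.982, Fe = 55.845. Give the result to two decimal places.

M((Mg_0.78Fe_0.22)CO_3) = 91.252 g/mol, so wt% O = 47.997/91.252 × 100 = 52.60%.
M(Al_2Si_2O_5(OH)_4) = 258.157 g/mol, so wt% O = 143.991/258.157 × 100 = 55.78%.
52.60 − 55.78 = -3.18 pp.

-3.18 percentage points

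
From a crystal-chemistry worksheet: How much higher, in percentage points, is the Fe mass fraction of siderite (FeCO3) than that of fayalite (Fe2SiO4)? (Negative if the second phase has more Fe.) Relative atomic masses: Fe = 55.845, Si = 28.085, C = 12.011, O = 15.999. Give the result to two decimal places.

-6.61 percentage points

M(FeCO3) = 115.853 g/mol, so wt% Fe = 55.845/115.853 × 100 = 48.20%.
M(Fe2SiO4) = 203.771 g/mol, so wt% Fe = 111.690/203.771 × 100 = 54.81%.
48.20 − 54.81 = -6.61 pp.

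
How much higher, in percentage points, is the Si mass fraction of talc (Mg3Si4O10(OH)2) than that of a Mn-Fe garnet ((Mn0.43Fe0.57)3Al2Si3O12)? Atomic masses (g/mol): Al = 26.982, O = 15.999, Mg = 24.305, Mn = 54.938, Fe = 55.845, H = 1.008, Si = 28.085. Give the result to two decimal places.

12.65 percentage points

First mineral: 112.340 g Si in 379.259 g formula = 29.62 wt% Si.
Second mineral: 84.255 g Si in 496.572 g formula = 16.97 wt% Si.
29.62% − 16.97% gives a difference of 12.65 percentage points.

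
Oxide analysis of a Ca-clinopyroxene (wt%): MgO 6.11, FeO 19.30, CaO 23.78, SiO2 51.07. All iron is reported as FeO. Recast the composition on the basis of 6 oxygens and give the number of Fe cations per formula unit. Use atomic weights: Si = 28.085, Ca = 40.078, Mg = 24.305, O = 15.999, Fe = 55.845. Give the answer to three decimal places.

MgO (M=40.304): mol = 0.15160; Mg = 0.15160, O = 0.15160.
FeO (M=71.844): mol = 0.26864; Fe = 0.26864, O = 0.26864.
CaO (M=56.077): mol = 0.42406; Ca = 0.42406, O = 0.42406.
SiO2 (M=60.083): mol = 0.84999; Si = 0.84999, O = 1.69998.
ΣO = 2.54428; factor = 6/ΣO = 2.35823.
Fe apfu = 0.26864 × 2.35823 = 0.634.

0.634 Fe apfu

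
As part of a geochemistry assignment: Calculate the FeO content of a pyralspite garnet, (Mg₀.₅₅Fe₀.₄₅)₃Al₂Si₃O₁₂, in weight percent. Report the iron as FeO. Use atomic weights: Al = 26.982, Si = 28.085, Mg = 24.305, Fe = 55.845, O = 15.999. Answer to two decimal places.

Formula mass = 445.701 g/mol.
1.35 Fe → 1.3500 mol FeO per formula unit; M(FeO) = 71.844, so FeO mass = 96.989 g.
96.989/445.701 × 100 = 21.76 wt%.

21.76 wt%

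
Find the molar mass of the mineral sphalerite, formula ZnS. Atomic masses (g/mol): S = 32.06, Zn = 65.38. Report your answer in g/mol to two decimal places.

The formula mass is the sum 1*65.38 + 1*32.06.

97.44 g/mol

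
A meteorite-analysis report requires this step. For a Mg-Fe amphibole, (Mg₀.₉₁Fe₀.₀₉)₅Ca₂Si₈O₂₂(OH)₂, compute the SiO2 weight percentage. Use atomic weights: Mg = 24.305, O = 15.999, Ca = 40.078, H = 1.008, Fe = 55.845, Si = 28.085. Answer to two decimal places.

Formula mass = 826.546 g/mol.
8 Si → 8.0000 mol SiO2 per formula unit; M(SiO2) = 60.083, so SiO2 mass = 480.664 g.
480.664/826.546 × 100 = 58.15 wt%.

58.15 wt%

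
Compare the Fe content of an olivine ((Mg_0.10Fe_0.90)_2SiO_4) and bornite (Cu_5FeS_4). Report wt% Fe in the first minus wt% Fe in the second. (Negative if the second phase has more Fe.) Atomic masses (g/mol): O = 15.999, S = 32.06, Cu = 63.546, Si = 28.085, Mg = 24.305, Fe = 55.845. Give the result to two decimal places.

39.78 percentage points

Fe in (Mg_0.10Fe_0.90)_2SiO_4: molar mass 197.463 g/mol; 1.80×55.845 = 100.521 g → 50.91 wt%.
Fe in Cu_5FeS_4: molar mass 501.815 g/mol; 1×55.845 = 55.845 g → 11.13 wt%.
Difference = 50.91 − 11.13 = 39.78 percentage points.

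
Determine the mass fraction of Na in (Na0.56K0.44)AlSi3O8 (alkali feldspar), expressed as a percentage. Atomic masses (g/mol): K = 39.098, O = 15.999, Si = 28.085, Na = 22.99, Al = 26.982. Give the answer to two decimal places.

4.78 wt%

M((Na0.56K0.44)AlSi3O8) = 269.307 g/mol.
Na contributes 0.56 × 22.99 = 12.874 g per mole.
12.874/269.307 = 0.0478 → 4.78%.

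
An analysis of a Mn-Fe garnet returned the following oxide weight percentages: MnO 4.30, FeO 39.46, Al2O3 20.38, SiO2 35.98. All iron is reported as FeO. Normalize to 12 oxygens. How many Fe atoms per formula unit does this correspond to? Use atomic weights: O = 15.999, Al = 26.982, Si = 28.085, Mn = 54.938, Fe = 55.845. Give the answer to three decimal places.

MnO: 4.30/70.937 = 0.06062 mol → 0.06062 mol Mn, 0.06062 mol O.
FeO: 39.46/71.844 = 0.54925 mol → 0.54925 mol Fe, 0.54925 mol O.
Al2O3: 20.38/101.961 = 0.19988 mol → 0.39976 mol Al, 0.59964 mol O.
SiO2: 35.98/60.083 = 0.59884 mol → 0.59884 mol Si, 1.19768 mol O.
Total oxygen = 2.40719 mol. Normalization factor = 12/2.40719 = 4.98507.
Fe per 12 O = 0.54925 × 4.98507 = 2.738.

2.738 Fe apfu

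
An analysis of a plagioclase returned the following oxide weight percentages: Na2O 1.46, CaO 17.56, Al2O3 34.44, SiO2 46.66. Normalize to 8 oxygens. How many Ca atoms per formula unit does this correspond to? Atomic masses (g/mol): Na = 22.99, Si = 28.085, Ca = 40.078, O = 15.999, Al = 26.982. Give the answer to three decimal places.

Na2O: 1.46/61.979 = 0.02356 mol → 0.04712 mol Na, 0.02356 mol O.
CaO: 17.56/56.077 = 0.31314 mol → 0.31314 mol Ca, 0.31314 mol O.
Al2O3: 34.44/101.961 = 0.33778 mol → 0.67556 mol Al, 1.01334 mol O.
SiO2: 46.66/60.083 = 0.77659 mol → 0.77659 mol Si, 1.55318 mol O.
Total oxygen = 2.90322 mol. Normalization factor = 8/2.90322 = 2.75556.
Ca per 8 O = 0.31314 × 2.75556 = 0.863.

0.863 Ca apfu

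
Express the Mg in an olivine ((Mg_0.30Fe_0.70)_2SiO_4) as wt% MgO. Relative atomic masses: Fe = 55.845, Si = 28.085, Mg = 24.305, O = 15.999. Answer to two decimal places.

Formula mass = 184.847 g/mol.
0.60 Mg → 0.6000 mol MgO per formula unit; M(MgO) = 40.304, so MgO mass = 24.182 g.
24.182/184.847 × 100 = 13.08 wt%.

13.08 wt%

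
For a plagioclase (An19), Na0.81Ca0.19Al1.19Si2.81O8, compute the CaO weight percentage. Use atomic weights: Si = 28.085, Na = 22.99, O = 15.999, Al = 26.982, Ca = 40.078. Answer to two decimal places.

Molar mass of Na0.81Ca0.19Al1.19Si2.81O8 = 0.81×22.99 + 0.19×40.078 + 1.19×26.982 + 2.81×28.085 + 8×15.999 = 265.256 g/mol.
Each formula unit contains 0.19 Ca, equivalent to 0.19/1 = 0.1900 mol CaO.
M(CaO) = 1×40.078 + 1×15.999 = 56.077 g/mol.
Mass of CaO per formula unit = 0.1900 × 56.077 = 10.655 g.
CaO wt% = 10.655 / 265.256 × 100 = 4.02%.

4.02 wt%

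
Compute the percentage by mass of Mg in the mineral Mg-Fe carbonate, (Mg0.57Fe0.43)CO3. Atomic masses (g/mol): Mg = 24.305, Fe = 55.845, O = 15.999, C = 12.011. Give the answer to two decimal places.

Formula mass = 0.57×24.305 + 0.43×55.845 + 1×12.011 + 3×15.999 = 97.875 g/mol, of which 13.854 g is Mg.
So Mg makes up 13.854/97.875 = 0.1415 of the mass, i.e. 14.15%.

14.15 weight percent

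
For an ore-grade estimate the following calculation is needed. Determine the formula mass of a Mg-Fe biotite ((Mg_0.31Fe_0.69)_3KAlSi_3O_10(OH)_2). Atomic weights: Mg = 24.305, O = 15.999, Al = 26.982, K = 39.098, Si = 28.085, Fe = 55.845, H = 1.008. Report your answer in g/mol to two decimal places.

The formula mass is the sum 0.93*24.305 + 2.07*55.845 + 1*39.098 + 1*26.982 + 3*28.085 + 12*15.999 + 2*1.008.

482.54 g/mol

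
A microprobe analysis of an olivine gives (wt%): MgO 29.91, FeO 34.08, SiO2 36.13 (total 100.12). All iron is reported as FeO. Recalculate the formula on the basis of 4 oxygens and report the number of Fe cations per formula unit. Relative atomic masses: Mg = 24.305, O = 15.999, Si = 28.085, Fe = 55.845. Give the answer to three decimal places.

MgO: 29.91/40.304 = 0.74211 mol → 0.74211 mol Mg, 0.74211 mol O.
FeO: 34.08/71.844 = 0.47436 mol → 0.47436 mol Fe, 0.47436 mol O.
SiO2: 36.13/60.083 = 0.60133 mol → 0.60133 mol Si, 1.20266 mol O.
Total oxygen = 2.41913 mol. Normalization factor = 4/2.41913 = 1.65349.
Fe per 4 O = 0.47436 × 1.65349 = 0.784.

0.784 Fe apfu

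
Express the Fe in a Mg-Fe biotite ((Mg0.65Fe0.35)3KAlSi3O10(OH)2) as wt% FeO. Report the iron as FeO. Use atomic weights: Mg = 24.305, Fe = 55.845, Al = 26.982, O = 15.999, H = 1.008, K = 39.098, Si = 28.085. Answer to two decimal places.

16.75 wt%

Formula mass = 450.371 g/mol.
1.05 Fe → 1.0500 mol FeO per formula unit; M(FeO) = 71.844, so FeO mass = 75.436 g.
75.436/450.371 × 100 = 16.75 wt%.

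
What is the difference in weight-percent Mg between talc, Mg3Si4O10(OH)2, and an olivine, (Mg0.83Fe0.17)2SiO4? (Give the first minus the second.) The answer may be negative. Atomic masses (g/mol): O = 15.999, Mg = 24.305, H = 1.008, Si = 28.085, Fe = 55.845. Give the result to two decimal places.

-7.42 percentage points

Mg in Mg3Si4O10(OH)2: molar mass 379.259 g/mol; 3×24.305 = 72.915 g → 19.23 wt%.
Mg in (Mg0.83Fe0.17)2SiO4: molar mass 151.415 g/mol; 1.66×24.305 = 40.346 g → 26.65 wt%.
Difference = 19.23 − 26.65 = -7.42 percentage points.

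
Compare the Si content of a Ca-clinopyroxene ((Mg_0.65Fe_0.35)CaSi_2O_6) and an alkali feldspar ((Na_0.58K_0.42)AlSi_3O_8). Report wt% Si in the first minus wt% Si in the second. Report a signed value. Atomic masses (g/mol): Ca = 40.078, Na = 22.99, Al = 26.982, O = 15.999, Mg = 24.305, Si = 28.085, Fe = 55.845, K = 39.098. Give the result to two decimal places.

-6.64 percentage points

M((Mg_0.65Fe_0.35)CaSi_2O_6) = 227.586 g/mol, so wt% Si = 56.170/227.586 × 100 = 24.68%.
M((Na_0.58K_0.42)AlSi_3O_8) = 268.984 g/mol, so wt% Si = 84.255/268.984 × 100 = 31.32%.
24.68 − 31.32 = -6.64 pp.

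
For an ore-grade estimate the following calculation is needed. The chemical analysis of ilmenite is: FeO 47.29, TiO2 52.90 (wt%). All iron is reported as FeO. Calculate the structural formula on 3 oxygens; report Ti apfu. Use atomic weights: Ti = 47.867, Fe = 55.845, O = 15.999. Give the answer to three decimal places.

1.002 Ti apfu

FeO: 47.29/71.844 = 0.65823 mol → 0.65823 mol Fe, 0.65823 mol O.
TiO2: 52.90/79.865 = 0.66237 mol → 0.66237 mol Ti, 1.32474 mol O.
Total oxygen = 1.98297 mol. Normalization factor = 3/1.98297 = 1.51288.
Ti per 3 O = 0.66237 × 1.51288 = 1.002.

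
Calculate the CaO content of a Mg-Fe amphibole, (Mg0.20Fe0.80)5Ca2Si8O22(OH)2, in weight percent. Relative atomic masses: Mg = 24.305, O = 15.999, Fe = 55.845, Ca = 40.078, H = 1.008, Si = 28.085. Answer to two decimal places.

11.95 wt%

Molar mass of (Mg0.20Fe0.80)5Ca2Si8O22(OH)2 = 1*24.305 + 4*55.845 + 2*40.078 + 8*28.085 + 24*15.999 + 2*1.008 = 938.513 g/mol.
Each formula unit contains 2 Ca, equivalent to 2/1 = 2.0000 mol CaO.
M(CaO) = 1×40.078 + 1×15.999 = 56.077 g/mol.
Mass of CaO per formula unit = 2.0000 × 56.077 = 112.154 g.
CaO wt% = 112.154 / 938.513 × 100 = 11.95%.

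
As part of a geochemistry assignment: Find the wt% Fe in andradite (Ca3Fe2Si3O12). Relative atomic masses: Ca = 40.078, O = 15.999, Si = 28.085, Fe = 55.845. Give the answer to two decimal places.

Formula mass = 3×40.078 + 2×55.845 + 3×28.085 + 12×15.999 = 508.167 g/mol, of which 111.690 g is Fe.
So Fe makes up 111.690/508.167 = 0.2198 of the mass, i.e. 21.98%.

21.98 mass %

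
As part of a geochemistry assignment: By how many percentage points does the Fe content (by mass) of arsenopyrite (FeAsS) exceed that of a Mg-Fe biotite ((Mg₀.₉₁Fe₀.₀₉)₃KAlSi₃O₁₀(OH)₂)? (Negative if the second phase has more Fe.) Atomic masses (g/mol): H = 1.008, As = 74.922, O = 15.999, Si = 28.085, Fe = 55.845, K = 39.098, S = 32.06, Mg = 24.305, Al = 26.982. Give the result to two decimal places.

M(FeAsS) = 162.827 g/mol, so wt% Fe = 55.845/162.827 × 100 = 34.30%.
M((Mg₀.₉₁Fe₀.₀₉)₃KAlSi₃O₁₀(OH)₂) = 425.770 g/mol, so wt% Fe = 15.078/425.770 × 100 = 3.54%.
34.30 − 3.54 = 30.76 pp.

30.76 percentage points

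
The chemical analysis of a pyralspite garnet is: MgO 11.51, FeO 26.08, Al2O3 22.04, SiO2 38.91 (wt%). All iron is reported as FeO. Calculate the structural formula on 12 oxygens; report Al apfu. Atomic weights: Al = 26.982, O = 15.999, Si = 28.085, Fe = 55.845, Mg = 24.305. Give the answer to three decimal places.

MgO (M=40.304): mol = 0.28558; Mg = 0.28558, O = 0.28558.
FeO (M=71.844): mol = 0.36301; Fe = 0.36301, O = 0.36301.
Al2O3 (M=101.961): mol = 0.21616; Al = 0.43232, O = 0.64848.
SiO2 (M=60.083): mol = 0.64760; Si = 0.64760, O = 1.29520.
ΣO = 2.59227; factor = 12/ΣO = 4.62915.
Al apfu = 0.43232 × 4.62915 = 2.001.

2.001 Al apfu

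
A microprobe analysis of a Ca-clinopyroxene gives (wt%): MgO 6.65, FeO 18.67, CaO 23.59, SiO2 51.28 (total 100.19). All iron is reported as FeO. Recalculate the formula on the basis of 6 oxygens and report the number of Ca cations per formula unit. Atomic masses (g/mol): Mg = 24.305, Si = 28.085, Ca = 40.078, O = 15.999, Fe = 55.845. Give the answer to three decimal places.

MgO: 6.65/40.304 = 0.16500 mol → 0.16500 mol Mg, 0.16500 mol O.
FeO: 18.67/71.844 = 0.25987 mol → 0.25987 mol Fe, 0.25987 mol O.
CaO: 23.59/56.077 = 0.42067 mol → 0.42067 mol Ca, 0.42067 mol O.
SiO2: 51.28/60.083 = 0.85349 mol → 0.85349 mol Si, 1.70698 mol O.
Total oxygen = 2.55252 mol. Normalization factor = 6/2.55252 = 2.35062.
Ca per 6 O = 0.42067 × 2.35062 = 0.989.

0.989 Ca apfu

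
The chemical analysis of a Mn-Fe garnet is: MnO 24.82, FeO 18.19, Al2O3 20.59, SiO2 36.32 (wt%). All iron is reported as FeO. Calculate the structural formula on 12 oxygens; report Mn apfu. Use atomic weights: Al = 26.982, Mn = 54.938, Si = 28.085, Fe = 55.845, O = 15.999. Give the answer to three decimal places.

1.736 Mn apfu

MnO: 24.82/70.937 = 0.34989 mol → 0.34989 mol Mn, 0.34989 mol O.
FeO: 18.19/71.844 = 0.25319 mol → 0.25319 mol Fe, 0.25319 mol O.
Al2O3: 20.59/101.961 = 0.20194 mol → 0.40388 mol Al, 0.60582 mol O.
SiO2: 36.32/60.083 = 0.60450 mol → 0.60450 mol Si, 1.20900 mol O.
Total oxygen = 2.41790 mol. Normalization factor = 12/2.41790 = 4.96298.
Mn per 12 O = 0.34989 × 4.96298 = 1.736.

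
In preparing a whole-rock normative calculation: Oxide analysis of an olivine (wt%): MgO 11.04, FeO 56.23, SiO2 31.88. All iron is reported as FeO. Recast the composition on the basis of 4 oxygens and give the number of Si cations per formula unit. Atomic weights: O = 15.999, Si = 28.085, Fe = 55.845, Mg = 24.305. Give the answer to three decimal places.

1.002 Si apfu

11.04 wt% MgO ÷ 40.304 g/mol = 0.27392 mol, giving 0.27392 Mg and 0.27392 O.
56.23 wt% FeO ÷ 71.844 g/mol = 0.78267 mol, giving 0.78267 Fe and 0.78267 O.
31.88 wt% SiO2 ÷ 60.083 g/mol = 0.53060 mol, giving 0.53060 Si and 1.06120 O.
Oxygen sums to 2.11779; scaling by 4/2.11779 = 1.88876 puts the formula on 4 O.
Si: 0.53060 × 1.88876 = 1.002 atoms per formula unit.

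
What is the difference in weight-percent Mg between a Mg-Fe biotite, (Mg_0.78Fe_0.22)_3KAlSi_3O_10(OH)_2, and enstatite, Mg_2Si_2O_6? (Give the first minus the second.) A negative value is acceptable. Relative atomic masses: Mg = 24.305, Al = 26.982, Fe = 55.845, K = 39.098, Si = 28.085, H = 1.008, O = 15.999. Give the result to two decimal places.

M((Mg_0.78Fe_0.22)_3KAlSi_3O_10(OH)_2) = 438.070 g/mol, so wt% Mg = 56.874/438.070 × 100 = 12.98%.
M(Mg_2Si_2O_6) = 200.774 g/mol, so wt% Mg = 48.610/200.774 × 100 = 24.21%.
12.98 − 24.21 = -11.23 pp.

-11.23 percentage points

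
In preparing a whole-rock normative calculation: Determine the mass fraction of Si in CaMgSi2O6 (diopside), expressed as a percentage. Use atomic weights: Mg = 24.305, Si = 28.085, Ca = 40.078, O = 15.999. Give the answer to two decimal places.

25.94 mass %

M(CaMgSi2O6) = 216.547 g/mol.
Si contributes 2 × 28.085 = 56.170 g per mole.
56.170/216.547 = 0.2594 → 25.94%.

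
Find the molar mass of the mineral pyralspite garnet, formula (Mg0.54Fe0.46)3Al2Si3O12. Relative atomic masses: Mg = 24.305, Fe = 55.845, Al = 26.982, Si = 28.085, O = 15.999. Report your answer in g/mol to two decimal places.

Mg: 1.62 × 24.305 = 39.3741
Fe: 1.38 × 55.845 = 77.0661
Al: 2 × 26.982 = 53.9640
Si: 3 × 28.085 = 84.2550
O: 12 × 15.999 = 191.9880
Summing the contributions gives the formula mass.

446.65 g/mol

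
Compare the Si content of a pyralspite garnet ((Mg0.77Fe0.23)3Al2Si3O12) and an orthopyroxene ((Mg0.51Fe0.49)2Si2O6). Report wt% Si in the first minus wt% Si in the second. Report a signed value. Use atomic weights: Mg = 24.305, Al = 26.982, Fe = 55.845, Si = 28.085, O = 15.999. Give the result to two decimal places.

Si in (Mg0.77Fe0.23)3Al2Si3O12: molar mass 424.885 g/mol; 3×28.085 = 84.255 g → 19.83 wt%.
Si in (Mg0.51Fe0.49)2Si2O6: molar mass 231.683 g/mol; 2×28.085 = 56.170 g → 24.24 wt%.
Difference = 19.83 − 24.24 = -4.41 percentage points.

-4.41 percentage points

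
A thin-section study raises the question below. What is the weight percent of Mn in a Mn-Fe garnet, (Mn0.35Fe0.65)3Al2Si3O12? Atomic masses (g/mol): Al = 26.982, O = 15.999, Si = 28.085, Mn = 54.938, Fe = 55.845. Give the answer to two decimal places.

Formula mass = 1.05*54.938 + 1.95*55.845 + 2*26.982 + 3*28.085 + 12*15.999 = 496.790 g/mol, of which 57.685 g is Mn.
So Mn makes up 57.685/496.790 = 0.1161 of the mass, i.e. 11.61%.

11.61 wt%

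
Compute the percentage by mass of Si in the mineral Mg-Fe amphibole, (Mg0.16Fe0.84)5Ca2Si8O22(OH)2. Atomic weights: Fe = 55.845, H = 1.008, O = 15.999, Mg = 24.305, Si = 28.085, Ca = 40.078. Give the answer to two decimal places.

Formula mass = 0.80×24.305 + 4.20×55.845 + 2×40.078 + 8×28.085 + 24×15.999 + 2×1.008 = 944.821 g/mol, of which 224.680 g is Si.
So Si makes up 224.680/944.821 = 0.2378 of the mass, i.e. 23.78%.

23.78 weight percent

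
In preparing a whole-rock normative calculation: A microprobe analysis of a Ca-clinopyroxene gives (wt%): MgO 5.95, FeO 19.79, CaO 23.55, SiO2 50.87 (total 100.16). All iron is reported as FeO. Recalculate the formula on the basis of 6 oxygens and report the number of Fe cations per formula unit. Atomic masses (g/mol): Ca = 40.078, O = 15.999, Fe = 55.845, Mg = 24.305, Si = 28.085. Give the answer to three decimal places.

MgO: 5.95/40.304 = 0.14763 mol → 0.14763 mol Mg, 0.14763 mol O.
FeO: 19.79/71.844 = 0.27546 mol → 0.27546 mol Fe, 0.27546 mol O.
CaO: 23.55/56.077 = 0.41996 mol → 0.41996 mol Ca, 0.41996 mol O.
SiO2: 50.87/60.083 = 0.84666 mol → 0.84666 mol Si, 1.69332 mol O.
Total oxygen = 2.53637 mol. Normalization factor = 6/2.53637 = 2.36559.
Fe per 6 O = 0.27546 × 2.36559 = 0.652.

0.652 Fe apfu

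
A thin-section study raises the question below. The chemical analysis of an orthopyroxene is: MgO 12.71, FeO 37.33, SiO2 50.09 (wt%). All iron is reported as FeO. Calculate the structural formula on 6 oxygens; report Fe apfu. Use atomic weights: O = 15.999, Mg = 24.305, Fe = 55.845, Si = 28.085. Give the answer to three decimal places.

1.246 Fe apfu

MgO: 12.71/40.304 = 0.31535 mol → 0.31535 mol Mg, 0.31535 mol O.
FeO: 37.33/71.844 = 0.51960 mol → 0.51960 mol Fe, 0.51960 mol O.
SiO2: 50.09/60.083 = 0.83368 mol → 0.83368 mol Si, 1.66736 mol O.
Total oxygen = 2.50231 mol. Normalization factor = 6/2.50231 = 2.39778.
Fe per 6 O = 0.51960 × 2.39778 = 1.246.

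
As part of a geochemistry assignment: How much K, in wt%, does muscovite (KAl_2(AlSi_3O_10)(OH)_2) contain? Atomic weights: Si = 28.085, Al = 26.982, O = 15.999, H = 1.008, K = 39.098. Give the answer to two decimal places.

M(KAl_2(AlSi_3O_10)(OH)_2) = 398.303 g/mol.
K contributes 1 × 39.098 = 39.098 g per mole.
39.098/398.303 = 0.0982 → 9.82%.

9.82 wt%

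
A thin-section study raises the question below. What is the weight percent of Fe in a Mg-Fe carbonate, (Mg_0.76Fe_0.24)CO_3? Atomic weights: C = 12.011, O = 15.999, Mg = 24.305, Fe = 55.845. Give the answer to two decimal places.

14.59 wt%

Molar mass of (Mg_0.76Fe_0.24)CO_3: 0.76*24.305 + 0.24*55.845 + 1*12.011 + 3*15.999 = 91.883 g/mol.
Mass of Fe per formula unit: 0.24 × 55.845 = 13.403 g.
Weight fraction Fe = 13.403 / 91.883 = 0.1459.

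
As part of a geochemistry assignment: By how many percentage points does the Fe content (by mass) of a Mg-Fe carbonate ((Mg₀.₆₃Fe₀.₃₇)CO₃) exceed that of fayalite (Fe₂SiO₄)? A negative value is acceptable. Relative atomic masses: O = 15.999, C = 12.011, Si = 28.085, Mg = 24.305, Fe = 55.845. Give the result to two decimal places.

-33.28 percentage points

M((Mg₀.₆₃Fe₀.₃₇)CO₃) = 95.983 g/mol, so wt% Fe = 20.663/95.983 × 100 = 21.53%.
M(Fe₂SiO₄) = 203.771 g/mol, so wt% Fe = 111.690/203.771 × 100 = 54.81%.
21.53 − 54.81 = -33.28 pp.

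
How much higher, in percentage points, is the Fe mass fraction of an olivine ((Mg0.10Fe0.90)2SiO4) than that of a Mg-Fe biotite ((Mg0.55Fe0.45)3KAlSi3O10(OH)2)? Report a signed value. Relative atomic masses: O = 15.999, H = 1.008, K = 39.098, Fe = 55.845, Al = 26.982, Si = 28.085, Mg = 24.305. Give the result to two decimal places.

34.51 percentage points

First mineral: 100.521 g Fe in 197.463 g formula = 50.91 wt% Fe.
Second mineral: 75.391 g Fe in 459.833 g formula = 16.40 wt% Fe.
50.91% − 16.40% gives a difference of 34.51 percentage points.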